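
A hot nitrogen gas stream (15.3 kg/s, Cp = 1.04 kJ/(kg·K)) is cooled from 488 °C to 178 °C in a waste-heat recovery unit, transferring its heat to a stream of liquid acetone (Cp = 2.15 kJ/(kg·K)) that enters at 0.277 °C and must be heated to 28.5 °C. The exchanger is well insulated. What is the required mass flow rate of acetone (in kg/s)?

Heat released by hot stream: Q = 15.3 × 1.04 × (488 − 178) = 4932.7 kJ/s
Energy balance on cold side (adiabatic exchanger): Q = ṁ_c·Cp_c·(T_c,out − T_c,in)
ṁ_c = 4932.7 / [2.15 × (28.5 − 0.277)] = 81.291 kg/s

ṁ_c = 81.3 kg/s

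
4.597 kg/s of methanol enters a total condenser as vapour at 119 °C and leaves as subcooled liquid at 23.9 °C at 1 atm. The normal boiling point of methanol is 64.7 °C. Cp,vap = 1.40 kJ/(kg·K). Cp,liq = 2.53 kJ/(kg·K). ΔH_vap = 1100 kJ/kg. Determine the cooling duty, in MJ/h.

Q_c = 21200 MJ/h

vapour 119→64.7 °C: -76.02 kJ/kg
condensation at 64.7 °C: -1100 kJ/kg
liquid 64.7→23.9 °C: -103.22 kJ/kg
Δh = -76.02 + -1100 + -103.22 = -1279.2 kJ/kg
Q = ṁ·Δh = 4.597 kg/s × -1279.2 kJ/kg = -5880.7 kJ/s
|Q| = 5880.7 kW = 21170 MJ/h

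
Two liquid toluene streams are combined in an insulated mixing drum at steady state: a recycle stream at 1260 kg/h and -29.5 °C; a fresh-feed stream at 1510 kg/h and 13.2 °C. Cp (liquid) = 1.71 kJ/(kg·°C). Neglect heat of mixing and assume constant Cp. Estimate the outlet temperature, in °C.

No heat crosses the boundary, so H_out = H_in.
T_out = Σ ṁᵢCp,ᵢTᵢ / Σ ṁᵢCp,ᵢ
      = -29477 / 4736.7 = -6.2231 °C

T_out = -6.22 °C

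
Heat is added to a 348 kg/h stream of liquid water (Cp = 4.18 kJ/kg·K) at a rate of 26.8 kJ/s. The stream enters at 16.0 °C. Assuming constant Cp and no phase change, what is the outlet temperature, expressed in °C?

T_out = 82.3 °C

Q = 26.8 kJ/s = 96480 kJ/h
ΔT = Q/(ṁ·Cp) = 96480/(348×4.18) = 66.326 K
T_out = 16.0 + 66.326 = 82.326 °C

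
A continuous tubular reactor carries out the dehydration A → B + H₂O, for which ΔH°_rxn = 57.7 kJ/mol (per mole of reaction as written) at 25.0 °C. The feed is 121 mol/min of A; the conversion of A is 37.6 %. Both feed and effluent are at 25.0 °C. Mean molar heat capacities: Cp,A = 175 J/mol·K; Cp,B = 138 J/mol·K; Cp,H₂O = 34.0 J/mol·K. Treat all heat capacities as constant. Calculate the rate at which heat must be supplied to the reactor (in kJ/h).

Q_in = 158000 kJ/h

Extent of reaction ξ = 0.376 × 121 = 45.496 mol/min
Reaction term: ξ·ΔH°_rxn = 45.496 × 57.7 = 2625.1 kJ/min
Q = ΔH = 2625.1 kJ/min = 43.752 kW
Heat supplied = 157510 kJ/h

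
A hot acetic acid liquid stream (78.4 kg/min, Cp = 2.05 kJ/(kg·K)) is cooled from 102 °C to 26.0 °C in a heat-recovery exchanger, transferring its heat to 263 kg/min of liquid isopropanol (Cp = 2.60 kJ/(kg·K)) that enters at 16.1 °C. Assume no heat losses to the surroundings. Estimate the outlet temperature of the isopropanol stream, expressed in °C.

T_c,out = 34.0 °C

Heat released by hot stream: Q = 78.4 × 2.05 × (102 − 26.0) = 12215 kJ/min
Energy balance on cold side (adiabatic exchanger): Q = ṁ_c·Cp_c·(T_c,out − T_c,in)
T_c,out = 16.1 + 12215/(263 × 2.60) = 33.963 °C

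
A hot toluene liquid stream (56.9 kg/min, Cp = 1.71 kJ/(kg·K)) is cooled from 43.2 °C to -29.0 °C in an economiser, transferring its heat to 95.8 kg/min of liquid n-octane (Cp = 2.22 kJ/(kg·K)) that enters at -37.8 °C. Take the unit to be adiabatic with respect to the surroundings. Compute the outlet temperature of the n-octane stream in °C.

T_c,out = -4.77 °C

Heat released by hot stream: Q = 56.9 × 1.71 × (43.2 − -29.0) = 7025 kJ/min
Energy balance on cold side (adiabatic exchanger): Q = ṁ_c·Cp_c·(T_c,out − T_c,in)
T_c,out = -37.8 + 7025/(95.8 × 2.22) = -4.7686 °C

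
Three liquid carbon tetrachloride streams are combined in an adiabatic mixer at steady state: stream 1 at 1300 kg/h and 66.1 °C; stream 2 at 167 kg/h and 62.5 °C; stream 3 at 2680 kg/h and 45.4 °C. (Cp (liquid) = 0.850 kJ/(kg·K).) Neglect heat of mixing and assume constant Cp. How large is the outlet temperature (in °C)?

No heat crosses the boundary, so H_out = H_in.
T_out = Σ ṁᵢCp,ᵢTᵢ / Σ ṁᵢCp,ᵢ
      = 185330 / 3524.9 = 52.578 °C

T_out = 52.6 °C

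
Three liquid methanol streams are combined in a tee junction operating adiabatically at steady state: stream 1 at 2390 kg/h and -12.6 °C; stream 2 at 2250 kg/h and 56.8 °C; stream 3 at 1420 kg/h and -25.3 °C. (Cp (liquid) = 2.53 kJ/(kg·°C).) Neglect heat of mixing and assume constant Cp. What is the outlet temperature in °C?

Energy balance with Q = 0: Σ ṁᵢCp,ᵢ(T_out − Tᵢ) = 0
Σ ṁᵢCp,ᵢTᵢ = 2390×2.53×-12.6 + 2250×2.53×56.8 + 1420×2.53×-25.3 = 156250
Σ ṁᵢCp,ᵢ = 2390×2.53 + 2250×2.53 + 1420×2.53 = 15332
T_out = 156250 / 15332 = 10.191 °C

T_out = 10.2 °C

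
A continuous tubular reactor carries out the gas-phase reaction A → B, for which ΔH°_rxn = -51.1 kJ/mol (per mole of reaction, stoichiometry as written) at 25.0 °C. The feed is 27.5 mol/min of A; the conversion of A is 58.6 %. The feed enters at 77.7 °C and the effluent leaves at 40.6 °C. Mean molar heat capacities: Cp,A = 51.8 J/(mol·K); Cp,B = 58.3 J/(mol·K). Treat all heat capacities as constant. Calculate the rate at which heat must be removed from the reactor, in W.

Extent of reaction ξ = 0.586 × 27.5 = 16.115 mol/min
Reaction term: ξ·ΔH°_rxn = 16.115 × -51.1 = -823.48 kJ/min
Sensible, feed 77.7→25 °C: -75.071 kJ/min
Outlet flows (mol/min): A 11.385, B 16.115
Sensible, products 25→40.6 °C: 23.856 kJ/min
Q = ΔH = -874.69 kJ/min = -14.578 kW
Heat removed = 14578 W

Q_out = 14600 W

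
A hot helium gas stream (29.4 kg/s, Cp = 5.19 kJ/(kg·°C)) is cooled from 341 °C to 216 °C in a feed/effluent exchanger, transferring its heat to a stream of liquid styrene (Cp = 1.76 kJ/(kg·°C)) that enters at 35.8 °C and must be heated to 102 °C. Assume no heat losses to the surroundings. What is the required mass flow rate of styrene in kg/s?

ṁ_c = 164 kg/s

Heat released by hot stream: Q = 29.4 × 5.19 × (341 − 216) = 19073 kJ/s
Energy balance on cold side (adiabatic exchanger): Q = ṁ_c·Cp_c·(T_c,out − T_c,in)
ṁ_c = 19073 / [1.76 × (102 − 35.8)] = 163.7 kg/s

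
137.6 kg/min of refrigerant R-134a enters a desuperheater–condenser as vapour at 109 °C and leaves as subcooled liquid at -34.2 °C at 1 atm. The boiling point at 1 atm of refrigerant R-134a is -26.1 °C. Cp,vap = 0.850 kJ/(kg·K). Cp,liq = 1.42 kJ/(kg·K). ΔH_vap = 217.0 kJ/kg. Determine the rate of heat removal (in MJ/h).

Q_c = 2830 MJ/h

vapour 109→-26.1 °C: -114.83 kJ/kg
condensation at -26.1 °C: -217 kJ/kg
liquid -26.1→-34.2 °C: -11.502 kJ/kg
Δh = -114.83 + -217 + -11.502 = -343.34 kJ/kg
Q = ṁ·Δh = 137.6 kg/min × -343.34 kJ/kg = -47243 kJ/min
|Q| = 787.39 kW = 2834.6 MJ/h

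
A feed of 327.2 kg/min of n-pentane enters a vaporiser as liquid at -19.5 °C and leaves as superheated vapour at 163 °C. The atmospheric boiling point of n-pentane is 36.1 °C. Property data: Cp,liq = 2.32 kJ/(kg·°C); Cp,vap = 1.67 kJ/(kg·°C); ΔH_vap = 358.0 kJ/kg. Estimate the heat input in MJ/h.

Q = 13700 MJ/h

liquid -19.5→36.1 °C: 128.99 kJ/kg
vaporisation at 36.1 °C: 358 kJ/kg
vapour 36.1→163 °C: 211.92 kJ/kg
Δh = 128.99 + 358 + 211.92 = 698.91 kJ/kg
Q = ṁ·Δh = 327.2 kg/min × 698.91 kJ/kg = 228680 kJ/min
|Q| = 3811.4 kW = 13721 MJ/h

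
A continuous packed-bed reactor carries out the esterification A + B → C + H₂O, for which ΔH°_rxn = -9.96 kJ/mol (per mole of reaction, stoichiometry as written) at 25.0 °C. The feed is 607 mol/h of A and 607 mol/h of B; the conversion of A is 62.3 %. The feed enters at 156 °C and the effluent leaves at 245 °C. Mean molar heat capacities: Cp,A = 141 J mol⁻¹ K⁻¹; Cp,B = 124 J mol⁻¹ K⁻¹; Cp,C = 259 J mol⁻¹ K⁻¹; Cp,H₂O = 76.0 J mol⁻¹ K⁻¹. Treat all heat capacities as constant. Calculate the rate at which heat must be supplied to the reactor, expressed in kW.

Extent of reaction ξ = 0.623 × 607 = 378.16 mol/h
Reaction term: ξ·ΔH°_rxn = 378.16 × -9.96 = -3766.5 kJ/h
Sensible, feed 156→25 °C: -21072 kJ/h
Outlet flows (mol/h): A 228.84, B 228.84, C 378.16, H₂O 378.16
Sensible, products 25→245 °C: 41212 kJ/h
Q = ΔH = 16373 kJ/h = 4.5481 kW
Heat supplied = 4.5481 kW

Q_in = 4.55 kW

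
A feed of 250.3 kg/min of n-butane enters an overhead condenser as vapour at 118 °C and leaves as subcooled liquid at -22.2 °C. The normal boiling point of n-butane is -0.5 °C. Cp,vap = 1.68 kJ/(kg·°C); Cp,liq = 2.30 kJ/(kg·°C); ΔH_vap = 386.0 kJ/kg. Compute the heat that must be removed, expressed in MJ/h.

Q_c = 9540 MJ/h

vapour 118→-0.5 °C: -199.08 kJ/kg
condensation at -0.5 °C: -386 kJ/kg
liquid -0.5→-22.2 °C: -49.91 kJ/kg
Δh = -199.08 + -386 + -49.91 = -634.99 kJ/kg
Q = ṁ·Δh = 250.3 kg/min × -634.99 kJ/kg = -158940 kJ/min
|Q| = 2649 kW = 9536.3 MJ/h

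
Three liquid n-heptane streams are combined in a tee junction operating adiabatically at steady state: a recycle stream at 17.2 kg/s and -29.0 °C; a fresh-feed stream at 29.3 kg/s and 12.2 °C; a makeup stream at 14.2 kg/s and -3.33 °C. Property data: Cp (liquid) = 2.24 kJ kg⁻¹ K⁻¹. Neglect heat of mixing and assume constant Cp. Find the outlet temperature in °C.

T_out = -3.11 °C

Energy balance with Q = 0: Σ ṁᵢCp,ᵢ(T_out − Tᵢ) = 0
T_out = Σ ṁᵢCp,ᵢTᵢ / Σ ṁᵢCp,ᵢ
      = -422.52 / 135.97 = -3.1075 °C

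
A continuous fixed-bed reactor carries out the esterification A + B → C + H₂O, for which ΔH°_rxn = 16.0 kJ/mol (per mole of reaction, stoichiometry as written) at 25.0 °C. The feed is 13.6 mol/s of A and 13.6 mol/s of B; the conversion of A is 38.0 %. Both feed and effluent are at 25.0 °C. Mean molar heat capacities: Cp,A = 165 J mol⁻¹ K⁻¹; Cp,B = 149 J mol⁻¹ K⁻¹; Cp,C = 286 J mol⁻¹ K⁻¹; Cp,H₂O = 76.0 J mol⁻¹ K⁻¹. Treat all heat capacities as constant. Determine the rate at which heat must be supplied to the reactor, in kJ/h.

Q_in = 298000 kJ/h

Extent of reaction ξ = 0.380 × 13.6 = 5.168 mol/s
Reaction term: ξ·ΔH°_rxn = 5.168 × 16.0 = 82.688 kJ/s
Q = ΔH = 82.688 kJ/s = 82.688 kW
Heat supplied = 297680 kJ/h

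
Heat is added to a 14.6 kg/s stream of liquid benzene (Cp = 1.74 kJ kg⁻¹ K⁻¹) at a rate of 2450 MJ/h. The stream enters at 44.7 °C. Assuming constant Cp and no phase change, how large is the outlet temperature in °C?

Q = 2450 MJ/h = 680.56 kJ/s
ΔT = Q/(ṁ·Cp) = 680.56/(14.6×1.74) = 26.789 K
T_out = 44.7 + 26.789 = 71.489 °C

T_out = 71.5 °C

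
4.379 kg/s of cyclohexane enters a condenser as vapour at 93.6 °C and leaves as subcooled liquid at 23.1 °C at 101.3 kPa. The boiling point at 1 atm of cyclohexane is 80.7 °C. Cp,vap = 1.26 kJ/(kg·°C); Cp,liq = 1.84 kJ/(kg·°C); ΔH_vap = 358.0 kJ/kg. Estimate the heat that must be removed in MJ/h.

Q_c = 7570 MJ/h

vapour 93.6→80.7 °C: -16.254 kJ/kg
condensation at 80.7 °C: -358 kJ/kg
liquid 80.7→23.1 °C: -105.98 kJ/kg
Δh = -16.254 + -358 + -105.98 = -480.24 kJ/kg
Q = ṁ·Δh = 4.379 kg/s × -480.24 kJ/kg = -2103 kJ/s
|Q| = 2103 kW = 7570.7 MJ/h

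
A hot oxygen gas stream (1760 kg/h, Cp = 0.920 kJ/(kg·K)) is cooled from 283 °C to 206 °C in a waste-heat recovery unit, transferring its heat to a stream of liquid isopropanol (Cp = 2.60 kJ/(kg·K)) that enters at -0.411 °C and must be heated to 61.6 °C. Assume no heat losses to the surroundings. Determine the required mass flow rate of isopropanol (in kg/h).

Heat released by hot stream: Q = 1760 × 0.920 × (283 − 206) = 124680 kJ/h
Energy balance on cold side (adiabatic exchanger): Q = ṁ_c·Cp_c·(T_c,out − T_c,in)
ṁ_c = 124680 / [2.60 × (61.6 − -0.411)] = 773.3 kg/h

ṁ_c = 773 kg/h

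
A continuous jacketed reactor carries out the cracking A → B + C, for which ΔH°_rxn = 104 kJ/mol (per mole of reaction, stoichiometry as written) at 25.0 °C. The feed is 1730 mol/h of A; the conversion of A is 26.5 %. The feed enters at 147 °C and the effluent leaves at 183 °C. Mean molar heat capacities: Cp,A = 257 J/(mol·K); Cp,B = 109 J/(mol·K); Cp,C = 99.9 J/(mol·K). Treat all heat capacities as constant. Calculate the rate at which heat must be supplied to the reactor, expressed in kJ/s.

Q_in = 16.7 kJ/s

Extent of reaction ξ = 0.265 × 1730 = 458.45 mol/h
Reaction term: ξ·ΔH°_rxn = 458.45 × 104 = 47679 kJ/h
Sensible, feed 147→25 °C: -54242 kJ/h
Outlet flows (mol/h): A 1271.5, B 458.45, C 458.45
Sensible, products 25→183 °C: 66764 kJ/h
Q = ΔH = 60201 kJ/h = 16.722 kW
Heat supplied = 16.722 kJ/s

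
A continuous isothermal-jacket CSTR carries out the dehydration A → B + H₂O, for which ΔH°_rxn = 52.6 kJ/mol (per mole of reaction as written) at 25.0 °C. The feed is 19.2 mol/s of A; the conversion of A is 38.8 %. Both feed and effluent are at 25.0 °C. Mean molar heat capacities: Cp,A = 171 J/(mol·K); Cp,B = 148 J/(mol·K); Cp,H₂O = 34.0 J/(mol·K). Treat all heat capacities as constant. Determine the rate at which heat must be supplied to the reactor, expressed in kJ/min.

Extent of reaction ξ = 0.388 × 19.2 = 7.4496 mol/s
Reaction term: ξ·ΔH°_rxn = 7.4496 × 52.6 = 391.85 kJ/s
Q = ΔH = 391.85 kJ/s = 391.85 kW
Heat supplied = 23511 kJ/min

Q_in = 23500 kJ/min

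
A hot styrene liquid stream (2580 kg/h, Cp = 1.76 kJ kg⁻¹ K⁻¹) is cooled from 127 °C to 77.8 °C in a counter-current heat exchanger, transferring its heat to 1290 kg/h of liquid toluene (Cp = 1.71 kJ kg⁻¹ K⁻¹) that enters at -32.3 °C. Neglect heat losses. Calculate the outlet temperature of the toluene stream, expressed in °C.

Heat released by hot stream: Q = 2580 × 1.76 × (127 − 77.8) = 223410 kJ/h
Energy balance on cold side (adiabatic exchanger): Q = ṁ_c·Cp_c·(T_c,out − T_c,in)
T_c,out = -32.3 + 223410/(1290 × 1.71) = 68.977 °C

T_c,out = 69.0 °C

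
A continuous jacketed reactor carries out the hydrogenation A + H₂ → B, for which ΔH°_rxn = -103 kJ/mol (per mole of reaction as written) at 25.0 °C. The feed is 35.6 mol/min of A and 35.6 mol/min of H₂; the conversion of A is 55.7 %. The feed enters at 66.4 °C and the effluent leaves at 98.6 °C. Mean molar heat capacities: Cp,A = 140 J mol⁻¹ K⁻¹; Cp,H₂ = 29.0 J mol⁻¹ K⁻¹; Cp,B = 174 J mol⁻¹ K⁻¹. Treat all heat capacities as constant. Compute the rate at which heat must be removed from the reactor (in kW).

Extent of reaction ξ = 0.557 × 35.6 = 19.829 mol/min
Reaction term: ξ·ΔH°_rxn = 19.829 × -103 = -2042.4 kJ/min
Sensible, feed 66.4→25 °C: -249.08 kJ/min
Outlet flows (mol/min): A 15.771, H₂ 15.771, B 19.829
Sensible, products 25→98.6 °C: 450.1 kJ/min
Q = ΔH = -1841.4 kJ/min = -30.69 kW
Heat removed = 30.69 kW

Q_out = 30.7 kW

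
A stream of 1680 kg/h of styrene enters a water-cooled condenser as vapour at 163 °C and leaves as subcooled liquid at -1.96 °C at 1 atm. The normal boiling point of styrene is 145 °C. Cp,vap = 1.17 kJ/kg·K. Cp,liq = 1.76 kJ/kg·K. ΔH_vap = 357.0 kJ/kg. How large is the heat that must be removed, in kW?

Q_c = 297 kW

vapour 163→145 °C: -21.06 kJ/kg
condensation at 145 °C: -357 kJ/kg
liquid 145→-1.96 °C: -258.65 kJ/kg
Δh = -21.06 + -357 + -258.65 = -636.71 kJ/kg
Q = ṁ·Δh = 1680 kg/h × -636.71 kJ/kg = -1.0697e+06 kJ/h
|Q| = 297.13 kW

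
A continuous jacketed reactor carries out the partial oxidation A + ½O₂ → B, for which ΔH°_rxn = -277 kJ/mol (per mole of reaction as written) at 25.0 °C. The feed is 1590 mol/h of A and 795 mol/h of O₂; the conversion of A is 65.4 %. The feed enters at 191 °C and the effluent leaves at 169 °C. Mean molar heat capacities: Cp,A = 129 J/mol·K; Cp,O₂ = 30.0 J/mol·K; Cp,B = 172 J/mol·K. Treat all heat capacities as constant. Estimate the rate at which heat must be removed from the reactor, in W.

Q_out = 80200 W

Extent of reaction ξ = 0.654 × 1590 = 1039.9 mol/h
Reaction term: ξ·ΔH°_rxn = 1039.9 × -277 = -288040 kJ/h
Sensible, feed 191→25 °C: -38007 kJ/h
Outlet flows (mol/h): A 550.14, O₂ 275.07, B 1039.9
Sensible, products 25→169 °C: 37163 kJ/h
Q = ΔH = -288890 kJ/h = -80.246 kW
Heat removed = 80246 W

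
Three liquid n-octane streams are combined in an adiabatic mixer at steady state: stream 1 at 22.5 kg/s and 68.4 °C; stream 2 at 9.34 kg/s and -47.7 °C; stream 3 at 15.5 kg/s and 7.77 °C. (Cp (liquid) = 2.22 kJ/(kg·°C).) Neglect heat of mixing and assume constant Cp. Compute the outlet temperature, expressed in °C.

Adiabatic, steady state ⇒ Σ ṁᵢCp,ᵢ(T_out − Tᵢ) = 0
T_out = Σ ṁᵢCp,ᵢTᵢ / Σ ṁᵢCp,ᵢ
      = 2694.9 / 105.09 = 25.643 °C

T_out = 25.6 °C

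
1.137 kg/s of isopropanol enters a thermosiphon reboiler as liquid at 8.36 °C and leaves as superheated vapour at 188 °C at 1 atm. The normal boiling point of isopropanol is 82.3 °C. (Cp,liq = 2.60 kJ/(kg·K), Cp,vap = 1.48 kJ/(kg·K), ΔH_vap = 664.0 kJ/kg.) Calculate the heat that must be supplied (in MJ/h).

Q = 4150 MJ/h

liquid 8.36→82.3 °C: 192.24 kJ/kg
vaporisation at 82.3 °C: 664 kJ/kg
vapour 82.3→188 °C: 156.44 kJ/kg
Δh = 192.24 + 664 + 156.44 = 1012.7 kJ/kg
Q = ṁ·Δh = 1.137 kg/s × 1012.7 kJ/kg = 1151.4 kJ/s
|Q| = 1151.4 kW = 4145.1 MJ/h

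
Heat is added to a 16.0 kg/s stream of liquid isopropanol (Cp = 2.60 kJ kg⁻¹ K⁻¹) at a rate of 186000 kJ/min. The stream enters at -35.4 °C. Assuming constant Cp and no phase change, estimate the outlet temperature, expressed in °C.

Q = 186000 kJ/min = 3100 kJ/s
ΔT = Q/(ṁ·Cp) = 3100/(16.0×2.60) = 74.519 K
T_out = -35.4 + 74.519 = 39.119 °C

T_out = 39.1 °C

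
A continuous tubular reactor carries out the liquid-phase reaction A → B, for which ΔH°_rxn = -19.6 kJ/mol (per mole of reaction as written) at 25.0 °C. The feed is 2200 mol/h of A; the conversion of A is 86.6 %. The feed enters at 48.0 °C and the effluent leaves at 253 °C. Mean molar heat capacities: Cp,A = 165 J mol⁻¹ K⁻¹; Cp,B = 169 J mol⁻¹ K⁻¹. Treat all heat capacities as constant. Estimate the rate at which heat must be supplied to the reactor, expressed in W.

Extent of reaction ξ = 0.866 × 2200 = 1905.2 mol/h
Reaction term: ξ·ΔH°_rxn = 1905.2 × -19.6 = -37342 kJ/h
Sensible, feed 48.0→25 °C: -8349 kJ/h
Outlet flows (mol/h): A 294.8, B 1905.2
Sensible, products 25→253 °C: 84502 kJ/h
Q = ΔH = 38811 kJ/h = 10.781 kW
Heat supplied = 10781 W

Q_in = 10800 W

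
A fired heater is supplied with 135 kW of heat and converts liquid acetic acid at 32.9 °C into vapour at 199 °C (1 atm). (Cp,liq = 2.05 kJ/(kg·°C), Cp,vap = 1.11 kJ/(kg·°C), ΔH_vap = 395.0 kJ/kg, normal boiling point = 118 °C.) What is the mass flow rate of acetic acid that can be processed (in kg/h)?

Δh = 2.05×(118−32.9) + 395.0 + 1.11×(199−118) = 659.36 kJ/kg
Q = 135 kW = 135 kJ/s = 486000 kJ/h
ṁ = Q/Δh = 486000 / 659.36 = 737.07 kg/h

ṁ = 737 kg/h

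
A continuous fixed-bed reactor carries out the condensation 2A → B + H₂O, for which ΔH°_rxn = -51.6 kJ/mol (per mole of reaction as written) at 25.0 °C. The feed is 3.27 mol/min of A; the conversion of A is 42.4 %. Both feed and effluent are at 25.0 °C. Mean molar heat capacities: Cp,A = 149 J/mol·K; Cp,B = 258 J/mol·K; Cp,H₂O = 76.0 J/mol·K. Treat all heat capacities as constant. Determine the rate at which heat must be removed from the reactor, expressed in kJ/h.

Q_out = 2150 kJ/h

Extent of reaction ξ = 0.424 × 3.27 / 2 = 0.69324 mol/min
Reaction term: ξ·ΔH°_rxn = 0.69324 × -51.6 = -35.771 kJ/min
Q = ΔH = -35.771 kJ/min = -0.59619 kW
Heat removed = 2146.3 kJ/h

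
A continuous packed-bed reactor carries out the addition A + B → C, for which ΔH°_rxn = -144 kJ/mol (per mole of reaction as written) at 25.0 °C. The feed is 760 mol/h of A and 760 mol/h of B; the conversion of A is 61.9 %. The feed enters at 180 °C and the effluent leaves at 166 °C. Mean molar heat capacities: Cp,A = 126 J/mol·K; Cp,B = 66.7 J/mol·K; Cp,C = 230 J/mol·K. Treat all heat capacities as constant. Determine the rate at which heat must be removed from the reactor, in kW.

Q_out = 18.7 kW

Extent of reaction ξ = 0.619 × 760 = 470.44 mol/h
Reaction term: ξ·ΔH°_rxn = 470.44 × -144 = -67743 kJ/h
Sensible, feed 180→25 °C: -22700 kJ/h
Outlet flows (mol/h): A 289.56, B 289.56, C 470.44
Sensible, products 25→166 °C: 23124 kJ/h
Q = ΔH = -67320 kJ/h = -18.7 kW
Heat removed = 18.7 kW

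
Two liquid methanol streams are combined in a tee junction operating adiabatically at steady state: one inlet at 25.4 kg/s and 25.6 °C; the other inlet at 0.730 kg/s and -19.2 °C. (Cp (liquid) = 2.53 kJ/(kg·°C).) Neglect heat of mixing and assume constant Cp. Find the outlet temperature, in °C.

T_out = 24.3 °C

Adiabatic, steady state ⇒ Σ ṁᵢCp,ᵢ(T_out − Tᵢ) = 0
T_out = Σ ṁᵢCp,ᵢTᵢ / Σ ṁᵢCp,ᵢ
      = 1609.6 / 66.109 = 24.348 °C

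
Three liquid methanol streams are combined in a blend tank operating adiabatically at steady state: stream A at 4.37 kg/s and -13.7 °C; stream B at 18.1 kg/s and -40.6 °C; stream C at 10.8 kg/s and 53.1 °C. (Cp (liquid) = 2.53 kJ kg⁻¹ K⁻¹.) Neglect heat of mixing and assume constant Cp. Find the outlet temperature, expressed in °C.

T_out = -6.65 °C

Energy balance with Q = 0: Σ ṁᵢCp,ᵢ(T_out − Tᵢ) = 0
T_out = Σ ṁᵢCp,ᵢTᵢ / Σ ṁᵢCp,ᵢ
      = -559.76 / 84.173 = -6.6501 °C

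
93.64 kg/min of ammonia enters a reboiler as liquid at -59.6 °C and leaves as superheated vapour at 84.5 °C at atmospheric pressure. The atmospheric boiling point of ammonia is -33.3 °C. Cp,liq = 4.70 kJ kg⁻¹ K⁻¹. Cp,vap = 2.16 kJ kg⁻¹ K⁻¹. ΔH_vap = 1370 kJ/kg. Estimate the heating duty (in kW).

liquid -59.6→-33.3 °C: 123.61 kJ/kg
vaporisation at -33.3 °C: 1370 kJ/kg
vapour -33.3→84.5 °C: 254.45 kJ/kg
Δh = 123.61 + 1370 + 254.45 = 1748.1 kJ/kg
Q = ṁ·Δh = 93.64 kg/min × 1748.1 kJ/kg = 163690 kJ/min
|Q| = 2728.1 kW

Q = 2730 kW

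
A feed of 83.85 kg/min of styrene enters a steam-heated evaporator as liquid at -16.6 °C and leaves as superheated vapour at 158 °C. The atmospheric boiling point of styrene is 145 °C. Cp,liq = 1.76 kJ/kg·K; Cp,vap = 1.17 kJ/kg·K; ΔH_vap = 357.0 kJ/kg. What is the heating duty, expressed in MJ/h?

liquid -16.6→145 °C: 284.42 kJ/kg
vaporisation at 145 °C: 357 kJ/kg
vapour 145→158 °C: 15.21 kJ/kg
Δh = 284.42 + 357 + 15.21 = 656.63 kJ/kg
Q = ṁ·Δh = 83.85 kg/min × 656.63 kJ/kg = 55058 kJ/min
|Q| = 917.63 kW = 3303.5 MJ/h

Q = 3300 MJ/h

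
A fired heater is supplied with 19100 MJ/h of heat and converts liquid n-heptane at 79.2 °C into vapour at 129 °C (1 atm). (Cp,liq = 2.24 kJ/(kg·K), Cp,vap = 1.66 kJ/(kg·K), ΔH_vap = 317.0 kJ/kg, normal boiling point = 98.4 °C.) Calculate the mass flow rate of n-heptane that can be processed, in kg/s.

Δh = 2.24×(98.4−79.2) + 317.0 + 1.66×(129−98.4) = 410.8 kJ/kg
Q = 19100 MJ/h = 5305.6 kJ/s = 5305.6 kJ/s
ṁ = Q/Δh = 5305.6 / 410.8 = 12.915 kg/s

ṁ = 12.9 kg/s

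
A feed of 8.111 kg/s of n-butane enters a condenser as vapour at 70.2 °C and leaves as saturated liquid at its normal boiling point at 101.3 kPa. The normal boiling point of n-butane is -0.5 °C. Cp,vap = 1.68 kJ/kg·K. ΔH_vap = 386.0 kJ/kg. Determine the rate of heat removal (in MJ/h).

Q_c = 14700 MJ/h

vapour 70.2→-0.5 °C: -118.78 kJ/kg
condensation at -0.5 °C: -386 kJ/kg
Δh = -118.78 + -386 = -504.78 kJ/kg
Q = ṁ·Δh = 8.111 kg/s × -504.78 kJ/kg = -4094.2 kJ/s
|Q| = 4094.2 kW = 14739 MJ/h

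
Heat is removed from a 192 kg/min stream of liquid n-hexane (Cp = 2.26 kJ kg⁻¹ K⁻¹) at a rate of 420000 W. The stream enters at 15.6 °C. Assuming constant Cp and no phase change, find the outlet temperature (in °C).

T_out = -42.5 °C

Q = 420000 W = 25200 kJ/min
ΔT = Q/(ṁ·Cp) = 25200/(192×2.26) = 58.075 K
T_out = 15.6 − 58.075 = -42.475 °C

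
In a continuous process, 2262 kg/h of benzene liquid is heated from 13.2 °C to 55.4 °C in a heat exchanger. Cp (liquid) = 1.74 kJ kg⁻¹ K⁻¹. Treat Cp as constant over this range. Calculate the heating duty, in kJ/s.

Q = ṁ·Cp·ΔT = 2262 × 1.74 × (55.4 − 13.2) = 166090 kJ/h
Converting: 166090 / 3600 s = 46.137 kW

Q = 46.1 kJ/s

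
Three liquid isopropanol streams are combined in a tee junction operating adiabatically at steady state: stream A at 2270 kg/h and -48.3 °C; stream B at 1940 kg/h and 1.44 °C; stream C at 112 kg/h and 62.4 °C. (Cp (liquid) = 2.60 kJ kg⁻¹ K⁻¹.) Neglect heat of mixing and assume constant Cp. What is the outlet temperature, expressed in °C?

T_out = -23.1 °C

No heat crosses the boundary, so H_out = H_in.
Σ ṁᵢCp,ᵢTᵢ = 2270×2.60×-48.3 + 1940×2.60×1.44 + 112×2.60×62.4 = -259630
Σ ṁᵢCp,ᵢ = 2270×2.60 + 1940×2.60 + 112×2.60 = 11237
T_out = -259630 / 11237 = -23.105 °C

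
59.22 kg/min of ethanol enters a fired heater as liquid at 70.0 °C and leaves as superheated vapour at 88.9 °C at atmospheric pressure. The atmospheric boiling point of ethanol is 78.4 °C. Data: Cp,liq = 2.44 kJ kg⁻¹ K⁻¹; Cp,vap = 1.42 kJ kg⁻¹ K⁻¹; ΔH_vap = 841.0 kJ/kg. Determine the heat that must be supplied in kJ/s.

liquid 70.0→78.4 °C: 20.496 kJ/kg
vaporisation at 78.4 °C: 841 kJ/kg
vapour 78.4→88.9 °C: 14.91 kJ/kg
Δh = 20.496 + 841 + 14.91 = 876.41 kJ/kg
Q = ṁ·Δh = 59.22 kg/min × 876.41 kJ/kg = 51901 kJ/min
|Q| = 865.01 kW

Q = 865 kJ/s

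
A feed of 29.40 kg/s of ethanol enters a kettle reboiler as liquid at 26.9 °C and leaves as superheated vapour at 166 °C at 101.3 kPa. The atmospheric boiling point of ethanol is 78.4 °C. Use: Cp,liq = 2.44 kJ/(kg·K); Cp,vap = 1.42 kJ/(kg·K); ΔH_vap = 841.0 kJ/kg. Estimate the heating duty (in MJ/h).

Q = 115000 MJ/h

liquid 26.9→78.4 °C: 125.66 kJ/kg
vaporisation at 78.4 °C: 841 kJ/kg
vapour 78.4→166 °C: 124.39 kJ/kg
Δh = 125.66 + 841 + 124.39 = 1091.1 kJ/kg
Q = ṁ·Δh = 29.40 kg/s × 1091.1 kJ/kg = 32077 kJ/s
|Q| = 32077 kW = 115480 MJ/h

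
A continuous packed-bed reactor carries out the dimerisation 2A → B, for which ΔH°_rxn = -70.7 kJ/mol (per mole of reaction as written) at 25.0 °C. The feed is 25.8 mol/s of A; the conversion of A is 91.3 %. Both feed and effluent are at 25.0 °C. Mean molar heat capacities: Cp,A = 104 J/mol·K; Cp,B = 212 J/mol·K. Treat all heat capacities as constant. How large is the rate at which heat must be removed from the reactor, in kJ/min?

Extent of reaction ξ = 0.913 × 25.8 / 2 = 11.778 mol/s
Reaction term: ξ·ΔH°_rxn = 11.778 × -70.7 = -832.68 kJ/s
Q = ΔH = -832.68 kJ/s = -832.68 kW
Heat removed = 49961 kJ/min

Q_out = 50000 kJ/min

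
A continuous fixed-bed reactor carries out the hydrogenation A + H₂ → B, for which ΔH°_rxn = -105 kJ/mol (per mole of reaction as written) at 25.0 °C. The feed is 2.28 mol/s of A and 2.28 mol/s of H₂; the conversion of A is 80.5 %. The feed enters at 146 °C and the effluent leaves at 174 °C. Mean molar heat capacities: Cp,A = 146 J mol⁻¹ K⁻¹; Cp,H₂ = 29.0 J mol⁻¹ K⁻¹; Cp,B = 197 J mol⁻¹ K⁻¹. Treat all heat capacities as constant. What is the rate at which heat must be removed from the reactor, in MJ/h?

Q_out = 632 MJ/h

Extent of reaction ξ = 0.805 × 2.28 = 1.8354 mol/s
Reaction term: ξ·ΔH°_rxn = 1.8354 × -105 = -192.72 kJ/s
Sensible, feed 146→25 °C: -48.279 kJ/s
Outlet flows (mol/s): A 0.4446, H₂ 0.4446, B 1.8354
Sensible, products 25→174 °C: 65.467 kJ/s
Q = ΔH = -175.53 kJ/s = -175.53 kW
Heat removed = 631.9 MJ/h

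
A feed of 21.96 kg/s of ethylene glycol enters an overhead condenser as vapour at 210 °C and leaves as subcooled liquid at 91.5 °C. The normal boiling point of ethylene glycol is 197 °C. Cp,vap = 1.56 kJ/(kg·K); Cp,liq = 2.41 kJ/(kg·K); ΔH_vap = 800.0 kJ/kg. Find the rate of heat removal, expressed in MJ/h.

vapour 210→197 °C: -20.28 kJ/kg
condensation at 197 °C: -800 kJ/kg
liquid 197→91.5 °C: -254.26 kJ/kg
Δh = -20.28 + -800 + -254.26 = -1074.5 kJ/kg
Q = ṁ·Δh = 21.96 kg/s × -1074.5 kJ/kg = -23597 kJ/s
|Q| = 23597 kW = 84948 MJ/h

Q_c = 84900 MJ/h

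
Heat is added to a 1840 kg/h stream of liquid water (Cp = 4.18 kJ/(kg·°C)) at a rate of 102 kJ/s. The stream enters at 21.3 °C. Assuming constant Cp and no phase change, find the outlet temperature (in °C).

T_out = 69.0 °C

Q = 102 kJ/s = 367200 kJ/h
ΔT = Q/(ṁ·Cp) = 367200/(1840×4.18) = 47.743 K
T_out = 21.3 + 47.743 = 69.043 °C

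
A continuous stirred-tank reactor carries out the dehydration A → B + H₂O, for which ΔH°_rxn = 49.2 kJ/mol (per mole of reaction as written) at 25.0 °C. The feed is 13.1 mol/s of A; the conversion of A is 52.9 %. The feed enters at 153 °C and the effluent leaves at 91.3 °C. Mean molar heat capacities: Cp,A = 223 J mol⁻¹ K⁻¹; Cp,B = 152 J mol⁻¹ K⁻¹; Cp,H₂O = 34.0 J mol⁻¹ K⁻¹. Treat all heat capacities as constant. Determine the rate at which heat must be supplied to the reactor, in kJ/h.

Q_in = 517000 kJ/h

Extent of reaction ξ = 0.529 × 13.1 = 6.9299 mol/s
Reaction term: ξ·ΔH°_rxn = 6.9299 × 49.2 = 340.95 kJ/s
Sensible, feed 153→25 °C: -373.93 kJ/s
Outlet flows (mol/s): A 6.1701, B 6.9299, H₂O 6.9299
Sensible, products 25→91.3 °C: 176.68 kJ/s
Q = ΔH = 143.71 kJ/s = 143.71 kW
Heat supplied = 517350 kJ/h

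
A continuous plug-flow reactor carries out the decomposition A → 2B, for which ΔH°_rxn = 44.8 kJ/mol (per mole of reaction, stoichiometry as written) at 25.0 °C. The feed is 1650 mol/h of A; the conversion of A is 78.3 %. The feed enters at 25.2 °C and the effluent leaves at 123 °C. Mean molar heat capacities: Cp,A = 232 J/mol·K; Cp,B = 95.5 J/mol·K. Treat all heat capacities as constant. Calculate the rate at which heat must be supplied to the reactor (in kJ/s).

Extent of reaction ξ = 0.783 × 1650 = 1292 mol/h
Reaction term: ξ·ΔH°_rxn = 1292 × 44.8 = 57879 kJ/h
Sensible, feed 25.2→25 °C: -76.56 kJ/h
Outlet flows (mol/h): A 358.05, B 2583.9
Sensible, products 25→123 °C: 32323 kJ/h
Q = ΔH = 90126 kJ/h = 25.035 kW
Heat supplied = 25.035 kJ/s

Q_in = 25.0 kJ/s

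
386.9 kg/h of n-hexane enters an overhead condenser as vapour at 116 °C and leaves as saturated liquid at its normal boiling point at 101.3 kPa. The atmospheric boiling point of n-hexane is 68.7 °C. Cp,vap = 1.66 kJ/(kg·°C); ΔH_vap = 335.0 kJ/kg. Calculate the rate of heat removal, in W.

vapour 116→68.7 °C: -78.518 kJ/kg
condensation at 68.7 °C: -335 kJ/kg
Δh = -78.518 + -335 = -413.52 kJ/kg
Q = ṁ·Δh = 386.9 kg/h × -413.52 kJ/kg = -159990 kJ/h
|Q| = 44.442 kW = 44442 W

Q_c = 44400 W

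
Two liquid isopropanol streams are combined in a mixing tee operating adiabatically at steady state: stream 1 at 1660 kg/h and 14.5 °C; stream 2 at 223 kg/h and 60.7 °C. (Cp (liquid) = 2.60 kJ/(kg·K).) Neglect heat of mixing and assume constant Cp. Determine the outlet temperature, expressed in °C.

Adiabatic, steady state ⇒ Σ ṁᵢCp,ᵢ(T_out − Tᵢ) = 0
Σ ṁᵢCp,ᵢTᵢ = 1660×2.60×14.5 + 223×2.60×60.7 = 97776
Σ ṁᵢCp,ᵢ = 1660×2.60 + 223×2.60 = 4895.8
T_out = 97776 / 4895.8 = 19.971 °C

T_out = 20.0 °C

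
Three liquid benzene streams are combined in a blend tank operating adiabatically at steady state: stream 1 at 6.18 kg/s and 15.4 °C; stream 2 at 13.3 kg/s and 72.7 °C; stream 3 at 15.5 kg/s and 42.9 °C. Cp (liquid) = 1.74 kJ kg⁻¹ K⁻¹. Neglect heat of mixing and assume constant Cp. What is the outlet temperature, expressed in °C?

Energy balance with Q = 0: Σ ṁᵢCp,ᵢ(T_out − Tᵢ) = 0
T_out = Σ ṁᵢCp,ᵢTᵢ / Σ ṁᵢCp,ᵢ
      = 3005 / 60.865 = 49.372 °C

T_out = 49.4 °C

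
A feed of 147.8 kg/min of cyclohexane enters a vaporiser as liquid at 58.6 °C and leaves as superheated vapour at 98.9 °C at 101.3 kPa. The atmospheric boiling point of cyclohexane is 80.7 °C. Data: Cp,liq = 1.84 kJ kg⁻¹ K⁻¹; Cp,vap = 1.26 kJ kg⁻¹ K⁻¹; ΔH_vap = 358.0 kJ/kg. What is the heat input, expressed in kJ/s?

Q = 1040 kJ/s

liquid 58.6→80.7 °C: 40.664 kJ/kg
vaporisation at 80.7 °C: 358 kJ/kg
vapour 80.7→98.9 °C: 22.932 kJ/kg
Δh = 40.664 + 358 + 22.932 = 421.6 kJ/kg
Q = ṁ·Δh = 147.8 kg/min × 421.6 kJ/kg = 62312 kJ/min
|Q| = 1038.5 kW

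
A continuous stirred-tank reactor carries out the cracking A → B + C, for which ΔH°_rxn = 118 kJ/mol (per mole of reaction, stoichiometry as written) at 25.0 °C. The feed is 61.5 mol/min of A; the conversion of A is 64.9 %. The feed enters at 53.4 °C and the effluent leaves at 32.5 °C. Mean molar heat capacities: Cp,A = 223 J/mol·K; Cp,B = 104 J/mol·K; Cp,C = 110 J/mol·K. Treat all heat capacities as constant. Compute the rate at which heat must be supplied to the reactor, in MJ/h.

Extent of reaction ξ = 0.649 × 61.5 = 39.913 mol/min
Reaction term: ξ·ΔH°_rxn = 39.913 × 118 = 4709.8 kJ/min
Sensible, feed 53.4→25 °C: -389.49 kJ/min
Outlet flows (mol/min): A 21.587, B 39.913, C 39.913
Sensible, products 25→32.5 °C: 100.16 kJ/min
Q = ΔH = 4420.5 kJ/min = 73.674 kW
Heat supplied = 265.23 MJ/h

Q_in = 265 MJ/h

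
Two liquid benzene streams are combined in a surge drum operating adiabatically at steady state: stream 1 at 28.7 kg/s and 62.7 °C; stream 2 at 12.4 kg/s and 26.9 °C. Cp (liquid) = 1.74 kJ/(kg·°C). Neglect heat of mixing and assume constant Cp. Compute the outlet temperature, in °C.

No heat crosses the boundary, so H_out = H_in.
T_out = Σ ṁᵢCp,ᵢTᵢ / Σ ṁᵢCp,ᵢ
      = 3711.5 / 71.514 = 51.899 °C

T_out = 51.9 °C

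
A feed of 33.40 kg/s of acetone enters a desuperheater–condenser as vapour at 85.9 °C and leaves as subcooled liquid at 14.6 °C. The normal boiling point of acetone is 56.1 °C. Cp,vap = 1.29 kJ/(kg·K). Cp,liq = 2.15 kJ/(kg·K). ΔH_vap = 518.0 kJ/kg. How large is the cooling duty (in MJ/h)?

vapour 85.9→56.1 °C: -38.442 kJ/kg
condensation at 56.1 °C: -518 kJ/kg
liquid 56.1→14.6 °C: -89.225 kJ/kg
Δh = -38.442 + -518 + -89.225 = -645.67 kJ/kg
Q = ṁ·Δh = 33.40 kg/s × -645.67 kJ/kg = -21565 kJ/s
|Q| = 21565 kW = 77635 MJ/h

Q_c = 77600 MJ/h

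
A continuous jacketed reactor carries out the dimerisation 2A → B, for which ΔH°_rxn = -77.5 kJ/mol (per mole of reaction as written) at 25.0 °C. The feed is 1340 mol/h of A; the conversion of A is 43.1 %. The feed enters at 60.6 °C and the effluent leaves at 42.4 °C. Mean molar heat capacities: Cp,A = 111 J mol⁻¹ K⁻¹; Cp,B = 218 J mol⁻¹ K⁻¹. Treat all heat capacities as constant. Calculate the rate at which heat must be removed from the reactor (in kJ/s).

Extent of reaction ξ = 0.431 × 1340 / 2 = 288.77 mol/h
Reaction term: ξ·ΔH°_rxn = 288.77 × -77.5 = -22380 kJ/h
Sensible, feed 60.6→25 °C: -5295.1 kJ/h
Outlet flows (mol/h): A 762.46, B 288.77
Sensible, products 25→42.4 °C: 2568 kJ/h
Q = ΔH = -25107 kJ/h = -6.9741 kW
Heat removed = 6.9741 kJ/s

Q_out = 6.97 kJ/s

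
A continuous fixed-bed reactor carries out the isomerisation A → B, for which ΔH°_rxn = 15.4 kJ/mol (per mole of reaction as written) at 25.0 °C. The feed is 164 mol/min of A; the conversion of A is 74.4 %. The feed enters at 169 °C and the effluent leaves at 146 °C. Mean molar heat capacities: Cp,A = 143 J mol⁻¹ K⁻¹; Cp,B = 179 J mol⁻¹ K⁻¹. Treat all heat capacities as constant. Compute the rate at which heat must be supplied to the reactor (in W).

Q_in = 31200 W

Extent of reaction ξ = 0.744 × 164 = 122.02 mol/min
Reaction term: ξ·ΔH°_rxn = 122.02 × 15.4 = 1879 kJ/min
Sensible, feed 169→25 °C: -3377.1 kJ/min
Outlet flows (mol/min): A 41.984, B 122.02
Sensible, products 25→146 °C: 3369.2 kJ/min
Q = ΔH = 1871.2 kJ/min = 31.186 kW
Heat supplied = 31186 W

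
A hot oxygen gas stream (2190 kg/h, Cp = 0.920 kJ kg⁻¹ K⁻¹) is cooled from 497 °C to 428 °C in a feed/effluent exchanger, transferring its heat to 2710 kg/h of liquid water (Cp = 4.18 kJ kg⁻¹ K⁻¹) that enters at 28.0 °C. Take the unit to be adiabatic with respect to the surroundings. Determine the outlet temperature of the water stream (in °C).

T_c,out = 40.3 °C

Heat released by hot stream: Q = 2190 × 0.920 × (497 − 428) = 139020 kJ/h
Energy balance on cold side (adiabatic exchanger): Q = ṁ_c·Cp_c·(T_c,out − T_c,in)
T_c,out = 28.0 + 139020/(2710 × 4.18) = 40.273 °C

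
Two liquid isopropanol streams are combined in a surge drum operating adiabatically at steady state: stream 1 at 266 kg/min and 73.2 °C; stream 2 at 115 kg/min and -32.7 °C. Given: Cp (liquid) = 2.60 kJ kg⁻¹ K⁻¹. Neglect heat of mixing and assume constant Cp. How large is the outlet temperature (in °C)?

Adiabatic, steady state ⇒ Σ ṁᵢCp,ᵢ(T_out − Tᵢ) = 0
Σ ṁᵢCp,ᵢTᵢ = 266×2.60×73.2 + 115×2.60×-32.7 = 40848
Σ ṁᵢCp,ᵢ = 266×2.60 + 115×2.60 = 990.6
T_out = 40848 / 990.6 = 41.235 °C

T_out = 41.2 °C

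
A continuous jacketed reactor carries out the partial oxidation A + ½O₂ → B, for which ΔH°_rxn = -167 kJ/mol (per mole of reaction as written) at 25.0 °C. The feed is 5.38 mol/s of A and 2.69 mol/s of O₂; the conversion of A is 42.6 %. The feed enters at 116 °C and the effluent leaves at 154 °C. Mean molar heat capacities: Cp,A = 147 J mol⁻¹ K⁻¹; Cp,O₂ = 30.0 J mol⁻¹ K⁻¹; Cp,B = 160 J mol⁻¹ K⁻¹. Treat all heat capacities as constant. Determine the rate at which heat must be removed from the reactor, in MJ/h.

Extent of reaction ξ = 0.426 × 5.38 = 2.2919 mol/s
Reaction term: ξ·ΔH°_rxn = 2.2919 × -167 = -382.74 kJ/s
Sensible, feed 116→25 °C: -79.312 kJ/s
Outlet flows (mol/s): A 3.0881, O₂ 1.5441, B 2.2919
Sensible, products 25→154 °C: 111.84 kJ/s
Q = ΔH = -350.22 kJ/s = -350.22 kW
Heat removed = 1260.8 MJ/h

Q_out = 1260 MJ/h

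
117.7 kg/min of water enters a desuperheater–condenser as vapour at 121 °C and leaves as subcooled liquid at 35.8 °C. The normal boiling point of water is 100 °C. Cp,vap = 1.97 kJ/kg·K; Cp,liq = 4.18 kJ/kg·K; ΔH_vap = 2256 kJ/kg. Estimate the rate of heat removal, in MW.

vapour 121→100 °C: -41.37 kJ/kg
condensation at 100 °C: -2256 kJ/kg
liquid 100→35.8 °C: -268.36 kJ/kg
Δh = -41.37 + -2256 + -268.36 = -2565.7 kJ/kg
Q = ṁ·Δh = 117.7 kg/min × -2565.7 kJ/kg = -301990 kJ/min
|Q| = 5033.1 kW = 5.0331 MW

Q_c = 5.03 MW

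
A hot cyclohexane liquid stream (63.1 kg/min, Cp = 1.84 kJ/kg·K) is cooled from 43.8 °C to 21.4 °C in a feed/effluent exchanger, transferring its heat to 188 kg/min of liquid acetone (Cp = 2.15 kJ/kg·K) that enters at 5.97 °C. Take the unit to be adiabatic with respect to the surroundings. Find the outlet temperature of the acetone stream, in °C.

Heat released by hot stream: Q = 63.1 × 1.84 × (43.8 − 21.4) = 2600.7 kJ/min
Energy balance on cold side (adiabatic exchanger): Q = ṁ_c·Cp_c·(T_c,out − T_c,in)
T_c,out = 5.97 + 2600.7/(188 × 2.15) = 12.404 °C

T_c,out = 12.4 °C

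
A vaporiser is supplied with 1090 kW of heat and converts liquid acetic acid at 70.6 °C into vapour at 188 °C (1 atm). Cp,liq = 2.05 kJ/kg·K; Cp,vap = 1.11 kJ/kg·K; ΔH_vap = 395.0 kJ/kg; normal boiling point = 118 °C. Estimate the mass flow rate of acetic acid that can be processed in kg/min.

Δh = 2.05×(118−70.6) + 395.0 + 1.11×(188−118) = 569.87 kJ/kg
Q = 1090 kW = 1090 kJ/s = 65400 kJ/min
ṁ = Q/Δh = 65400 / 569.87 = 114.76 kg/min

ṁ = 115 kg/min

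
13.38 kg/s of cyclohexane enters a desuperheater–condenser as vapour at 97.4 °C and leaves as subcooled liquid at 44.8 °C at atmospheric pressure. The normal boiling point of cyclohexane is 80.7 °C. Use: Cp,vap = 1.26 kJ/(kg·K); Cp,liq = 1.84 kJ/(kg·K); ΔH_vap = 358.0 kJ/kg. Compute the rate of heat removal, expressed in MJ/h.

vapour 97.4→80.7 °C: -21.042 kJ/kg
condensation at 80.7 °C: -358 kJ/kg
liquid 80.7→44.8 °C: -66.056 kJ/kg
Δh = -21.042 + -358 + -66.056 = -445.1 kJ/kg
Q = ṁ·Δh = 13.38 kg/s × -445.1 kJ/kg = -5955.4 kJ/s
|Q| = 5955.4 kW = 21439 MJ/h

Q_c = 21400 MJ/h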